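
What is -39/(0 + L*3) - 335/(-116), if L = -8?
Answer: 1047/232 ≈ 4.5129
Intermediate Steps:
-39/(0 + L*3) - 335/(-116) = -39/(0 - 8*3) - 335/(-116) = -39/(0 - 24) - 335*(-1/116) = -39/(-24) + 335/116 = -39*(-1/24) + 335/116 = 13/8 + 335/116 = 1047/232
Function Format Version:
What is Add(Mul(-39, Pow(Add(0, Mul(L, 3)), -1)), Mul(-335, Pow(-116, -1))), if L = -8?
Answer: Rational(1047, 232) ≈ 4.5129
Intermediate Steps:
Add(Mul(-39, Pow(Add(0, Mul(L, 3)), -1)), Mul(-335, Pow(-116, -1))) = Add(Mul(-39, Pow(Add(0, Mul(-8, 3)), -1)), Mul(-335, Pow(-116, -1))) = Add(Mul(-39, Pow(Add(0, -24), -1)), Mul(-335, Rational(-1, 116))) = Add(Mul(-39, Pow(-24, -1)), Rational(335, 116)) = Add(Mul(-39, Rational(-1, 24)), Rational(335, 116)) = Add(Rational(13, 8), Rational(335, 116)) = Rational(1047, 232)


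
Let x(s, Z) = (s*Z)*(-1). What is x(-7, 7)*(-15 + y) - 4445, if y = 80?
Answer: -1260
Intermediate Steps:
x(s, Z) = -Z*s (x(s, Z) = (Z*s)*(-1) = -Z*s)
x(-7, 7)*(-15 + y) - 4445 = (-1*7*(-7))*(-15 + 80) - 4445 = 49*65 - 4445 = 3185 - 4445 = -1260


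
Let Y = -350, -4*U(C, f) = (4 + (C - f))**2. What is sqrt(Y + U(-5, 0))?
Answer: I*sqrt(1401)/2 ≈ 18.715*I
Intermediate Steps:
U(C, f) = -(4 + C - f)**2/4 (U(C, f) = -(4 + (C - f))**2/4 = -(4 + C - f)**2/4)
sqrt(Y + U(-5, 0)) = sqrt(-350 - (4 - 5 - 1*0)**2/4) = sqrt(-350 - (4 - 5 + 0)**2/4) = sqrt(-350 - 1/4*(-1)**2) = sqrt(-350 - 1/4*1) = sqrt(-350 - 1/4) = sqrt(-1401/4) = I*sqrt(1401)/2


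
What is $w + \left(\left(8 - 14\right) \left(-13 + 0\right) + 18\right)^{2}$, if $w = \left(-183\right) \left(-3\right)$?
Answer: $9765$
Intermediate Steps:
$w = 549$
$w + \left(\left(8 - 14\right) \left(-13 + 0\right) + 18\right)^{2} = 549 + \left(\left(8 - 14\right) \left(-13 + 0\right) + 18\right)^{2} = 549 + \left(\left(-6\right) \left(-13\right) + 18\right)^{2} = 549 + \left(78 + 18\right)^{2} = 549 + 96^{2} = 549 + 9216 = 9765$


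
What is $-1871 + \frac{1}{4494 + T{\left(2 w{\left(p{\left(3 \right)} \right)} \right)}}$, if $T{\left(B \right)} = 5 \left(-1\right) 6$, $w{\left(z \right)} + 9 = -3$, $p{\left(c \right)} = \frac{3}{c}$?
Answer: $- \frac{8352143}{4464} \approx -1871.0$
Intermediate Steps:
$w{\left(z \right)} = -12$ ($w{\left(z \right)} = -9 - 3 = -12$)
$T{\left(B \right)} = -30$ ($T{\left(B \right)} = \left(-5\right) 6 = -30$)
$-1871 + \frac{1}{4494 + T{\left(2 w{\left(p{\left(3 \right)} \right)} \right)}} = -1871 + \frac{1}{4494 - 30} = -1871 + \frac{1}{4464} = - \frac{8352143}{4464}$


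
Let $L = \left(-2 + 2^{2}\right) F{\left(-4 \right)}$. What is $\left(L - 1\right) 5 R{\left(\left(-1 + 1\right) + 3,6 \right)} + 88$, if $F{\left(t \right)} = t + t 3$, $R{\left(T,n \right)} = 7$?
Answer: $-1067$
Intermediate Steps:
$F{\left(t \right)} = 4 t$ ($F{\left(t \right)} = t + 3 t = 4 t$)
$L = -32$ ($L = \left(-2 + 2^{2}\right) 4 \left(-4\right) = \left(-2 + 4\right) \left(-16\right) = 2 \left(-16\right) = -32$)
$\left(L - 1\right) 5 R{\left(\left(-1 + 1\right) + 3,6 \right)} + 88 = \left(-32 - 1\right) 5 \cdot 7 + 88 = \left(-33\right) 5 \cdot 7 + 88 = \left(-165\right) 7 + 88 = -1155 + 88 = -1067$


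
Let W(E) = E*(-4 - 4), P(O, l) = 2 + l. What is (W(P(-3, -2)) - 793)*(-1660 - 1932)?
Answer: 2848456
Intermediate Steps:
W(E) = -8*E (W(E) = E*(-8) = -8*E)
(W(P(-3, -2)) - 793)*(-1660 - 1932) = (-8*(2 - 2) - 793)*(-1660 - 1932) = (-8*0 - 793)*(-3592) = (0 - 793)*(-3592) = -793*(-3592) = 2848456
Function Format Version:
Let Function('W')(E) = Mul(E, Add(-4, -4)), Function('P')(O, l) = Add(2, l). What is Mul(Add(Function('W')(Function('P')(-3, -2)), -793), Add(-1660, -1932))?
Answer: 2848456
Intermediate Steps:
Function('W')(E) = Mul(-8, E) (Function('W')(E) = Mul(E, -8) = Mul(-8, E))
Mul(Add(Function('W')(Function('P')(-3, -2)), -793), Add(-1660, -1932)) = Mul(Add(Mul(-8, Add(2, -2)), -793), Add(-1660, -1932)) = Mul(Add(Mul(-8, 0), -793), -3592) = Mul(Add(0, -793), -3592) = Mul(-793, -3592) = 2848456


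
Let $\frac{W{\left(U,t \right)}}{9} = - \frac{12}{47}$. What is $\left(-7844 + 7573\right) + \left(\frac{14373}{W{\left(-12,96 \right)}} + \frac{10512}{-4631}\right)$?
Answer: $- \frac{362784385}{55572} \approx -6528.2$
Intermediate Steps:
$W{\left(U,t \right)} = - \frac{108}{47}$ ($W{\left(U,t \right)} = 9 \left(- \frac{12}{47}\right) = - \frac{108}{47}$)
$\left(-7844 + 7573\right) + \left(\frac{14373}{W{\left(-12,96 \right)}} + \frac{10512}{-4631}\right) = \left(-7844 + 7573\right) + \left(\frac{14373}{- \frac{108}{47}} + \frac{10512}{-4631}\right) = -271 + \left(14373 \left(- \frac{47}{108}\right) + 10512 \left(- \frac{1}{4631}\right)\right) = -271 - \frac{347724373}{55572} = - \frac{362784385}{55572}$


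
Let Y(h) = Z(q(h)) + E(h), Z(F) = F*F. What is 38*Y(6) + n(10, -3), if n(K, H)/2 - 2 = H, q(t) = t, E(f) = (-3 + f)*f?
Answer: 2050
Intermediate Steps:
E(f) = f*(-3 + f)
n(K, H) = 4 + 2*H
Z(F) = F²
Y(h) = h² + h*(-3 + h)
38*Y(6) + n(10, -3) = 38*(6*(-3 + 2*6)) + (4 + 2*(-3)) = 38*(6*(-3 + 12)) + (4 - 6) = 38*(6*9) - 2 = 38*54 - 2 = 2052 - 2 = 2050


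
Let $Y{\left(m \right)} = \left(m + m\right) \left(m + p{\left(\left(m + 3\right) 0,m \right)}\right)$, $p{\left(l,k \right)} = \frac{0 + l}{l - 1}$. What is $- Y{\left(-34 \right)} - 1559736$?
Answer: $-1562048$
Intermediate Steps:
$p{\left(l,k \right)} = \frac{l}{-1 + l}$
$Y{\left(m \right)} = 2 m^{2}$ ($Y{\left(m \right)} = \left(m + m\right) \left(m + \frac{\left(m + 3\right) 0}{-1 + \left(m + 3\right) 0}\right) = 2 m \left(m + \frac{\left(3 + m\right) 0}{-1 + \left(3 + m\right) 0}\right) = 2 m \left(m + \frac{0}{-1 + 0}\right) = 2 m \left(m + \frac{0}{-1}\right) = 2 m \left(m + 0 \left(-1\right)\right) = 2 m \left(m + 0\right) = 2 m m = 2 m^{2}$)
$- Y{\left(-34 \right)} - 1559736 = - 2 \left(-34\right)^{2} - 1559736 = - 2 \cdot 1156 - 1559736 = \left(-1\right) 2312 - 1559736 = -2312 - 1559736 = -1562048$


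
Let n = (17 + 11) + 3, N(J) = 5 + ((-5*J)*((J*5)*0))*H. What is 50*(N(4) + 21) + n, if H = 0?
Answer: 1331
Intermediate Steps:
N(J) = 5 (N(J) = 5 + ((-5*J)*((J*5)*0))*0 = 5 + ((-5*J)*((5*J)*0))*0 = 5 + (-5*J*0)*0 = 5 + 0*0 = 5 + 0 = 5)
n = 31 (n = 28 + 3 = 31)
50*(N(4) + 21) + n = 50*(5 + 21) + 31 = 50*26 + 31 = 1300 + 31 = 1331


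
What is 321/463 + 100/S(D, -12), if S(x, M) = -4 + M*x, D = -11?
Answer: 21847/14816 ≈ 1.4746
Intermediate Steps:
321/463 + 100/S(D, -12) = 321/463 + 100/(-4 - 12*(-11)) = 321*(1/463) + 100/(-4 + 132) = 321/463 + 100/128 = 321/463 + 100*(1/128) = 321/463 + 25/32 = 21847/14816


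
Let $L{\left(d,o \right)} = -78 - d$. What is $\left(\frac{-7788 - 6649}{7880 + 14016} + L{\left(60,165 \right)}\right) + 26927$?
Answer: $\frac{586557507}{21896} \approx 26788.0$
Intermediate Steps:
$\left(\frac{-7788 - 6649}{7880 + 14016} + L{\left(60,165 \right)}\right) + 26927 = \left(\frac{-7788 - 6649}{7880 + 14016} - 138\right) + 26927 = \left(- \frac{14437}{21896} - 138\right) + 26927 = - \frac{3036085}{21896} + 26927 = \frac{586557507}{21896}$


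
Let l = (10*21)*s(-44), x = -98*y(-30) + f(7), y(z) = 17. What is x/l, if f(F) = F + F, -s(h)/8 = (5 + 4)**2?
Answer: 59/4860 ≈ 0.012140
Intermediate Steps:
s(h) = -648 (s(h) = -8*(5 + 4)**2 = -8*9**2 = -8*81 = -648)
f(F) = 2*F
x = -1652 (x = -98*17 + 2*7 = -1666 + 14 = -1652)
l = -136080 (l = (10*21)*(-648) = 210*(-648) = -136080)
x/l = -1652/(-136080) = -1652*(-1/136080) = 59/4860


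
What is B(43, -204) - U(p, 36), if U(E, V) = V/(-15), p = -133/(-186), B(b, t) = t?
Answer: -1008/5 ≈ -201.60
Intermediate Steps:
p = 133/186 (p = -133*(-1/186) = 133/186 ≈ 0.71505)
U(E, V) = -V/15 (U(E, V) = V*(-1/15) = -V/15)
B(43, -204) - U(p, 36) = -204 - (-1)*36/15 = -204 - 1*(-12/5) = -204 + 12/5 = -1008/5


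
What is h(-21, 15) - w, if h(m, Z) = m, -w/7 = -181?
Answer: -1288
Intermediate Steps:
w = 1267 (w = -7*(-181) = 1267)
h(-21, 15) - w = -21 - 1*1267 = -21 - 1267 = -1288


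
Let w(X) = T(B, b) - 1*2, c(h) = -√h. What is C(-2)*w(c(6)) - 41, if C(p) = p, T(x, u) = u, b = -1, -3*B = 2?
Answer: -35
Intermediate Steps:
B = -⅔ (B = -⅓*2 = -⅔ ≈ -0.66667)
w(X) = -3 (w(X) = -1 - 1*2 = -1 - 2 = -3)
C(-2)*w(c(6)) - 41 = -2*(-3) - 41 = 6 - 41 = -35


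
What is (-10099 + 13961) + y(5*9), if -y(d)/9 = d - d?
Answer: 3862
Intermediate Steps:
y(d) = 0 (y(d) = -9*(d - d) = -9*0 = 0)
(-10099 + 13961) + y(5*9) = (-10099 + 13961) + 0 = 3862 + 0 = 3862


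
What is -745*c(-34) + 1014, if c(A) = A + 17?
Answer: 13679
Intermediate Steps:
c(A) = 17 + A
-745*c(-34) + 1014 = -745*(17 - 34) + 1014 = -745*(-17) + 1014 = 12665 + 1014 = 13679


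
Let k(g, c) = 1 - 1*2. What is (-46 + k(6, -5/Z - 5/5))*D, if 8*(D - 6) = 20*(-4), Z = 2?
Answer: 188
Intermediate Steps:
k(g, c) = -1 (k(g, c) = 1 - 2 = -1)
D = -4 (D = 6 + (20*(-4))/8 = 6 + (⅛)*(-80) = 6 - 10 = -4)
(-46 + k(6, -5/Z - 5/5))*D = (-46 - 1)*(-4) = -47*(-4) = 188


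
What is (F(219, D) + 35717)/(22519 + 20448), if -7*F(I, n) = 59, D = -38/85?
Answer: 249960/300769 ≈ 0.83107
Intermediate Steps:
D = -38/85 (D = -38*1/85 = -38/85 ≈ -0.44706)
F(I, n) = -59/7 (F(I, n) = -1/7*59 = -59/7)
(F(219, D) + 35717)/(22519 + 20448) = (-59/7 + 35717)/(22519 + 20448) = (249960/7)/42967 = (249960/7)*(1/42967) = 249960/300769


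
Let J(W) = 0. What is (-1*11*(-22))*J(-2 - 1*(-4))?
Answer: 0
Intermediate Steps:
(-1*11*(-22))*J(-2 - 1*(-4)) = (-1*11*(-22))*0 = -11*(-22)*0 = 242*0 = 0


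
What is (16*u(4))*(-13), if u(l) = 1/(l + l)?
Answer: -26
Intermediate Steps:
u(l) = 1/(2*l)
(16*u(4))*(-13) = (16*((½)/4))*(-13) = (16*((½)*(¼)))*(-13) = (16*(⅛))*(-13) = 2*(-13) = -26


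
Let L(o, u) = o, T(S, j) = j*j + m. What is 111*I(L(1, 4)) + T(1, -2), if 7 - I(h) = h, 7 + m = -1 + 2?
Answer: 664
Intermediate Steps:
m = -6 (m = -7 + (-1 + 2) = -7 + 1 = -6)
T(S, j) = -6 + j² (T(S, j) = j*j - 6 = j² - 6 = -6 + j²)
I(h) = 7 - h
111*I(L(1, 4)) + T(1, -2) = 111*(7 - 1*1) + (-6 + (-2)²) = 111*(7 - 1) + (-6 + 4) = 111*6 - 2 = 666 - 2 = 664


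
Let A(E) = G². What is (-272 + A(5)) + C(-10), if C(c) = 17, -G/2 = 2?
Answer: -239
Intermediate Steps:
G = -4 (G = -2*2 = -4)
A(E) = 16 (A(E) = (-4)² = 16)
(-272 + A(5)) + C(-10) = (-272 + 16) + 17 = -256 + 17 = -239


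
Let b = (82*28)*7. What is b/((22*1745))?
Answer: 8036/19195 ≈ 0.41865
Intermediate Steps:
b = 16072 (b = 2296*7 = 16072)
b/((22*1745)) = 16072/((22*1745)) = 16072/38390 = 16072*(1/38390) = 8036/19195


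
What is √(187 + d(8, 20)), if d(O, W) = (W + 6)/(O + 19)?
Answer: 5*√609/9 ≈ 13.710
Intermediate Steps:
d(O, W) = (6 + W)/(19 + O)
√(187 + d(8, 20)) = √(187 + (6 + 20)/(19 + 8)) = √(187 + 26/27) = √(5075/27) = 5*√609/9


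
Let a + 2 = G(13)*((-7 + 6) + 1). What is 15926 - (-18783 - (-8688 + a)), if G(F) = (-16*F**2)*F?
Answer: 26019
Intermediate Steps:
G(F) = -16*F**3
a = -2 (a = -2 + (-16*13**3)*((-7 + 6) + 1) = -2 + (-16*2197)*(-1 + 1) = -2 - 35152*0 = -2 + 0 = -2)
15926 - (-18783 - (-8688 + a)) = 15926 - (-18783 - (-8688 - 2)) = 15926 - (-18783 - 1*(-8690)) = 15926 - (-18783 + 8690) = 15926 - 1*(-10093) = 15926 + 10093 = 26019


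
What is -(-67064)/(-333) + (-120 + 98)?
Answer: -74390/333 ≈ -223.39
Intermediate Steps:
-(-67064)/(-333) + (-120 + 98) = -(-67064)*(-1)/333 - 22 = -332*202/333 - 22 = -67064/333 - 22 = -74390/333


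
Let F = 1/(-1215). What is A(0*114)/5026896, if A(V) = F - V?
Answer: -1/6107678640 ≈ -1.6373e-10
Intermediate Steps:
F = -1/1215 ≈ -0.00082305
A(V) = -1/1215 - V
A(0*114)/5026896 = (-1/1215 - 0*114)/5026896 = (-1/1215 - 1*0)*(1/5026896) = (-1/1215 + 0)*(1/5026896) = -1/1215*1/5026896 = -1/6107678640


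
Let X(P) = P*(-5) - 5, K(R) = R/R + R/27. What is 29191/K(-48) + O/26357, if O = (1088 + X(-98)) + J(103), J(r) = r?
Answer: -6924472951/184499 ≈ -37531.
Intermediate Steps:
K(R) = 1 + R/27 (K(R) = 1 + R*(1/27) = 1 + R/27)
X(P) = -5 - 5*P (X(P) = -5*P - 5 = -5 - 5*P)
O = 1676 (O = (1088 + (-5 - 5*(-98))) + 103 = (1088 + (-5 + 490)) + 103 = (1088 + 485) + 103 = 1573 + 103 = 1676)
29191/K(-48) + O/26357 = 29191/(1 + (1/27)*(-48)) + 1676/26357 = 29191/(1 - 16/9) + 1676*(1/26357) = 29191/(-7/9) + 1676/26357 = 29191*(-9/7) + 1676/26357 = -262719/7 + 1676/26357 = -6924472951/184499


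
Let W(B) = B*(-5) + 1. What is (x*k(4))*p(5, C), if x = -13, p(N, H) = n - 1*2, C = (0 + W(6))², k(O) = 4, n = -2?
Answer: 208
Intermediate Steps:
W(B) = 1 - 5*B (W(B) = -5*B + 1 = 1 - 5*B)
C = 841 (C = (0 + (1 - 5*6))² = (0 + (1 - 30))² = (0 - 29)² = (-29)² = 841)
p(N, H) = -4 (p(N, H) = -2 - 1*2 = -2 - 2 = -4)
(x*k(4))*p(5, C) = -13*4*(-4) = -52*(-4) = 208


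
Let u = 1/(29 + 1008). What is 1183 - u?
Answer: 1226770/1037 ≈ 1183.0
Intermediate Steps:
u = 1/1037 ≈ 0.00096432
1183 - u = 1183 - 1*1/1037 = 1183 - 1/1037 = 1226770/1037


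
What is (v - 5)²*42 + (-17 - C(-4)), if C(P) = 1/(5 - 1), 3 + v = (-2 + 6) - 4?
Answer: 10683/4 ≈ 2670.8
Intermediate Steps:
v = -3 (v = -3 + ((-2 + 6) - 4) = -3 + (4 - 4) = -3 + 0 = -3)
C(P) = ¼ (C(P) = 1/4 = ¼)
(v - 5)²*42 + (-17 - C(-4)) = (-3 - 5)²*42 + (-17 - 1*¼) = (-8)²*42 + (-17 - ¼) = 64*42 - 69/4 = 2688 - 69/4 = 10683/4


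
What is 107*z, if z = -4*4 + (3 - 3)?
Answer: -1712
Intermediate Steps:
z = -16 (z = -16 + 0 = -16)
107*z = 107*(-16) = -1712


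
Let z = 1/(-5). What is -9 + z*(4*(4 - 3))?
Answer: -49/5 ≈ -9.8000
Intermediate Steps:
z = -⅕ ≈ -0.20000
-9 + z*(4*(4 - 3)) = -9 - 4*(4 - 3)/5 = -9 - 4/5 = -9 - ⅕*4 = -9 - ⅘ = -49/5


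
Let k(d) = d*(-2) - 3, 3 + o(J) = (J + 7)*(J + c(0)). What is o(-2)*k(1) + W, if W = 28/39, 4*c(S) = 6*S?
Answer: 2563/39 ≈ 65.718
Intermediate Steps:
c(S) = 3*S/2 (c(S) = (6*S)/4 = 3*S/2)
o(J) = -3 + J*(7 + J) (o(J) = -3 + (J + 7)*(J + (3/2)*0) = -3 + (7 + J)*(J + 0) = -3 + (7 + J)*J = -3 + J*(7 + J))
W = 28/39 (W = 28*(1/39) = 28/39 ≈ 0.71795)
k(d) = -3 - 2*d (k(d) = -2*d - 3 = -3 - 2*d)
o(-2)*k(1) + W = (-3 + (-2)**2 + 7*(-2))*(-3 - 2*1) + 28/39 = (-3 + 4 - 14)*(-3 - 2) + 28/39 = -13*(-5) + 28/39 = 65 + 28/39 = 2563/39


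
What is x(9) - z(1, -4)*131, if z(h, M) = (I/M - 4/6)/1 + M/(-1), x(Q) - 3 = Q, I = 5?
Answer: -3131/12 ≈ -260.92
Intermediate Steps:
x(Q) = 3 + Q
z(h, M) = -⅔ - M + 5/M (z(h, M) = (5/M - 4/6)/1 + M/(-1) = (5/M - 4*⅙)*1 + M*(-1) = (5/M - ⅔)*1 - M = (-⅔ + 5/M)*1 - M = (-⅔ + 5/M) - M = -⅔ - M + 5/M)
x(9) - z(1, -4)*131 = (3 + 9) - (-⅔ - 1*(-4) + 5/(-4))*131 = 12 - (-⅔ + 4 + 5*(-¼))*131 = 12 - (-⅔ + 4 - 5/4)*131 = 12 - 1*25/12*131 = 12 - 25/12*131 = 12 - 3275/12 = -3131/12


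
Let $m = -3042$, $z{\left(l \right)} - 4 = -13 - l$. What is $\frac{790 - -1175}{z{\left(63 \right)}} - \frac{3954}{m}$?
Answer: $- \frac{35141}{1352} \approx -25.992$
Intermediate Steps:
$z{\left(l \right)} = -9 - l$ ($z{\left(l \right)} = 4 - \left(13 + l\right) = -9 - l$)
$\frac{790 - -1175}{z{\left(63 \right)}} - \frac{3954}{m} = \frac{790 - -1175}{-9 - 63} - \frac{3954}{-3042} = \frac{790 + 1175}{-9 - 63} - - \frac{659}{507} = \frac{1965}{-72} + \frac{659}{507} = 1965 \left(- \frac{1}{72}\right) + \frac{659}{507} = - \frac{655}{24} + \frac{659}{507} = - \frac{35141}{1352}$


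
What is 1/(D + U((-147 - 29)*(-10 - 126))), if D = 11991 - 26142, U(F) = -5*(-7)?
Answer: -1/14116 ≈ -7.0842e-5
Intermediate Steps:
U(F) = 35
D = -14151
1/(D + U((-147 - 29)*(-10 - 126))) = 1/(-14151 + 35) = 1/(-14116) = -1/14116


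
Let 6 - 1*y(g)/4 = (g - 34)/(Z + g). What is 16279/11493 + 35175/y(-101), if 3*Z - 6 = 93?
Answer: 327474802/149409 ≈ 2191.8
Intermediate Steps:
Z = 33 (Z = 2 + (⅓)*93 = 2 + 31 = 33)
y(g) = 24 - 4*(-34 + g)/(33 + g) (y(g) = 24 - 4*(g - 34)/(33 + g) = 24 - 4*(-34 + g)/(33 + g))
16279/11493 + 35175/y(-101) = 16279/11493 + 35175/((4*(232 + 5*(-101))/(33 - 101))) = 16279*(1/11493) + 35175/((4*(232 - 505)/(-68))) = 16279/11493 + 35175/((4*(-1/68)*(-273))) = 16279/11493 + 35175/(273/17) = 16279/11493 + 35175*(17/273) = 16279/11493 + 28475/13 = 327474802/149409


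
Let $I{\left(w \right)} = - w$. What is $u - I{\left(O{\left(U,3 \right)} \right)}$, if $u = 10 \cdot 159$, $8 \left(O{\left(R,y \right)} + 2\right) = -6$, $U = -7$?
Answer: $\frac{6349}{4} \approx 1587.3$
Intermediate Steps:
$O{\left(R,y \right)} = - \frac{11}{4}$ ($O{\left(R,y \right)} = -2 + \frac{1}{8} \left(-6\right) = -2 - \frac{3}{4} = - \frac{11}{4}$)
$u = 1590$
$u - I{\left(O{\left(U,3 \right)} \right)} = 1590 - \left(-1\right) \left(- \frac{11}{4}\right) = 1590 - \frac{11}{4} = \frac{6349}{4}$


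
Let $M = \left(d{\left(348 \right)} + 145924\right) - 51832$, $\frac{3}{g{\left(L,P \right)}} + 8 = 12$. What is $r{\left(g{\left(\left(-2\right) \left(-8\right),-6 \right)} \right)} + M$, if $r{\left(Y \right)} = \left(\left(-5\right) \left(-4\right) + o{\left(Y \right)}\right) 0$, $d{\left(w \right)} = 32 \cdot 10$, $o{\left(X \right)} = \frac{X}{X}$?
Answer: $94412$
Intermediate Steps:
$o{\left(X \right)} = 1$
$g{\left(L,P \right)} = \frac{3}{4}$ ($g{\left(L,P \right)} = \frac{3}{-8 + 12} = \frac{3}{4}$)
$d{\left(w \right)} = 320$
$r{\left(Y \right)} = 0$ ($r{\left(Y \right)} = \left(\left(-5\right) \left(-4\right) + 1\right) 0 = \left(20 + 1\right) 0 = 21 \cdot 0 = 0$)
$M = 94412$ ($M = \left(320 + 145924\right) - 51832 = 146244 - 51832 = 94412$)
$r{\left(g{\left(\left(-2\right) \left(-8\right),-6 \right)} \right)} + M = 0 + 94412 = 94412$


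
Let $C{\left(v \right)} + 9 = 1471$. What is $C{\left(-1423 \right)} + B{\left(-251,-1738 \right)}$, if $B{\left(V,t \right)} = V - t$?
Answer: $2949$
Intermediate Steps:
$C{\left(v \right)} = 1462$ ($C{\left(v \right)} = -9 + 1471 = 1462$)
$C{\left(-1423 \right)} + B{\left(-251,-1738 \right)} = 1462 - -1487 = 1462 + \left(-251 + 1738\right) = 1462 + 1487 = 2949$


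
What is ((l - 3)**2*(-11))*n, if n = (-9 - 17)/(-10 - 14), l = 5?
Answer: -143/3 ≈ -47.667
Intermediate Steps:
n = 13/12 (n = -26/(-24) = -26*(-1/24) = 13/12 ≈ 1.0833)
((l - 3)**2*(-11))*n = ((5 - 3)**2*(-11))*(13/12) = (2**2*(-11))*(13/12) = (4*(-11))*(13/12) = -44*13/12 = -143/3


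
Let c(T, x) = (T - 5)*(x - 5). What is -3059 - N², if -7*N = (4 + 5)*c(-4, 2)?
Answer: -208940/49 ≈ -4264.1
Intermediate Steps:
c(T, x) = (-5 + T)*(-5 + x)
N = -243/7 (N = -(4 + 5)*(25 - 5*(-4) - 5*2 - 4*2)/7 = -9*(25 + 20 - 10 - 8)/7 = -9*27/7 = -⅐*243 = -243/7 ≈ -34.714)
-3059 - N² = -3059 - (-243/7)² = -3059 - 1*59049/49 = -3059 - 59049/49 = -208940/49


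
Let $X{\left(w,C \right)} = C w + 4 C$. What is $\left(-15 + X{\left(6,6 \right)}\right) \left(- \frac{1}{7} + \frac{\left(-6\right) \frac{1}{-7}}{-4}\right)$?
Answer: $- \frac{225}{14} \approx -16.071$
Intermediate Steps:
$X{\left(w,C \right)} = 4 C + C w$
$\left(-15 + X{\left(6,6 \right)}\right) \left(- \frac{1}{7} + \frac{\left(-6\right) \frac{1}{-7}}{-4}\right) = \left(-15 + 6 \left(4 + 6\right)\right) \left(- \frac{1}{7} + \frac{\left(-6\right) \frac{1}{-7}}{-4}\right) = \left(-15 + 6 \cdot 10\right) \left(\left(-1\right) \frac{1}{7} + \left(-6\right) \left(- \frac{1}{7}\right) \left(- \frac{1}{4}\right)\right) = \left(-15 + 60\right) \left(- \frac{1}{7} + \frac{6}{7} \left(- \frac{1}{4}\right)\right) = 45 \left(- \frac{1}{7} - \frac{3}{14}\right) = 45 \left(- \frac{5}{14}\right) = - \frac{225}{14}$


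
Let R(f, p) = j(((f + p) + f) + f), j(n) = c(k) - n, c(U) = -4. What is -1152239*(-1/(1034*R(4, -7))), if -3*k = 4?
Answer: -104749/846 ≈ -123.82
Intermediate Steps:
k = -4/3 (k = -⅓*4 = -4/3 ≈ -1.3333)
j(n) = -4 - n
R(f, p) = -4 - p - 3*f (R(f, p) = -4 - (((f + p) + f) + f) = -4 - ((p + 2*f) + f) = -4 - (p + 3*f) = -4 + (-p - 3*f) = -4 - p - 3*f)
-1152239*(-1/(1034*R(4, -7))) = -1152239*(-1/(1034*(-4 - 1*(-7) - 3*4))) = -1152239*(-1/(1034*(-4 + 7 - 12))) = -1152239/((-1034*(-9))) = -1152239/9306 = -1152239*1/9306 = -104749/846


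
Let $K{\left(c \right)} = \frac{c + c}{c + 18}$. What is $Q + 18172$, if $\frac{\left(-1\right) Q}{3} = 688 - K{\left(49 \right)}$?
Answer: $\frac{1079530}{67} \approx 16112.0$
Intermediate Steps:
$K{\left(c \right)} = \frac{2 c}{18 + c}$
$Q = - \frac{137994}{67}$ ($Q = - 3 \left(688 - 2 \cdot 49 \frac{1}{18 + 49}\right) = - 3 \left(688 - 2 \cdot 49 \cdot \frac{1}{67}\right) = - 3 \left(688 - \frac{98}{67}\right) = \left(-3\right) \frac{45998}{67} = - \frac{137994}{67} \approx -2059.6$)
$Q + 18172 = - \frac{137994}{67} + 18172 = \frac{1079530}{67}$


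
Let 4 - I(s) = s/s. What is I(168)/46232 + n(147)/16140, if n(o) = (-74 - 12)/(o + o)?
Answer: 1282441/27422279640 ≈ 4.6766e-5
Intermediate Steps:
I(s) = 3 (I(s) = 4 - s/s = 4 - 1*1 = 4 - 1 = 3)
n(o) = -43/o (n(o) = -86*1/(2*o) = -43/o)
I(168)/46232 + n(147)/16140 = 3/46232 - 43/147/16140 = 3*(1/46232) - 43*1/147*(1/16140) = 3/46232 - 43/147*1/16140 = 3/46232 - 43/2372580 = 1282441/27422279640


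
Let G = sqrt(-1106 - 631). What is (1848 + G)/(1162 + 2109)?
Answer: 1848/3271 + 3*I*sqrt(193)/3271 ≈ 0.56497 + 0.012741*I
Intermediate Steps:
G = 3*I*sqrt(193) (G = sqrt(-1737) = 3*I*sqrt(193) ≈ 41.677*I)
(1848 + G)/(1162 + 2109) = (1848 + 3*I*sqrt(193))/(1162 + 2109) = (1848 + 3*I*sqrt(193))/3271 = (1848 + 3*I*sqrt(193))*(1/3271) = 1848/3271 + 3*I*sqrt(193)/3271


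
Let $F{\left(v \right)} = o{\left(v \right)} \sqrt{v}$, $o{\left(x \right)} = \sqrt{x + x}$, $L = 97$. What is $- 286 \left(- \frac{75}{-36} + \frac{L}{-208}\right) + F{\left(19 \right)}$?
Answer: $- \frac{11099}{24} + 19 \sqrt{2} \approx -435.59$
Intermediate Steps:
$o{\left(x \right)} = \sqrt{2} \sqrt{x}$ ($o{\left(x \right)} = \sqrt{2 x} = \sqrt{2} \sqrt{x}$)
$F{\left(v \right)} = v \sqrt{2}$ ($F{\left(v \right)} = \sqrt{2} \sqrt{v} \sqrt{v} = v \sqrt{2}$)
$- 286 \left(- \frac{75}{-36} + \frac{L}{-208}\right) + F{\left(19 \right)} = - 286 \left(- \frac{75}{-36} + \frac{97}{-208}\right) + 19 \sqrt{2} = - 286 \left(\left(-75\right) \left(- \frac{1}{36}\right) + 97 \left(- \frac{1}{208}\right)\right) + 19 \sqrt{2} = - 286 \left(\frac{25}{12} - \frac{97}{208}\right) + 19 \sqrt{2} = \left(-286\right) \frac{1009}{624} + 19 \sqrt{2} = - \frac{11099}{24} + 19 \sqrt{2}$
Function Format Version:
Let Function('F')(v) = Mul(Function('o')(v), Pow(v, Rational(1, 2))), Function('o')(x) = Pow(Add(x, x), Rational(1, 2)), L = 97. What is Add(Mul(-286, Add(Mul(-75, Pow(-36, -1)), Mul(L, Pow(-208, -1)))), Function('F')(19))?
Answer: Add(Rational(-11099, 24), Mul(19, Pow(2, Rational(1, 2)))) ≈ -435.59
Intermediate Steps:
Function('o')(x) = Mul(Pow(2, Rational(1, 2)), Pow(x, Rational(1, 2))) (Function('o')(x) = Pow(Mul(2, x), Rational(1, 2)) = Mul(Pow(2, Rational(1, 2)), Pow(x, Rational(1, 2))))
Function('F')(v) = Mul(v, Pow(2, Rational(1, 2))) (Function('F')(v) = Mul(Mul(Pow(2, Rational(1, 2)), Pow(v, Rational(1, 2))), Pow(v, Rational(1, 2))) = Mul(v, Pow(2, Rational(1, 2))))
Add(Mul(-286, Add(Mul(-75, Pow(-36, -1)), Mul(L, Pow(-208, -1)))), Function('F')(19)) = Add(Mul(-286, Add(Mul(-75, Pow(-36, -1)), Mul(97, Pow(-208, -1)))), Mul(19, Pow(2, Rational(1, 2)))) = Add(Mul(-286, Add(Mul(-75, Rational(-1, 36)), Mul(97, Rational(-1, 208)))), Mul(19, Pow(2, Rational(1, 2)))) = Add(Mul(-286, Add(Rational(25, 12), Rational(-97, 208))), Mul(19, Pow(2, Rational(1, 2)))) = Add(Mul(-286, Rational(1009, 624)), Mul(19, Pow(2, Rational(1, 2)))) = Add(Rational(-11099, 24), Mul(19, Pow(2, Rational(1, 2))))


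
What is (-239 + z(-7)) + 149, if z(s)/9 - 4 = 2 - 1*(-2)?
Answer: -18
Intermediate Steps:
z(s) = 72 (z(s) = 36 + 9*(2 - 1*(-2)) = 36 + 9*(2 + 2) = 36 + 9*4 = 36 + 36 = 72)
(-239 + z(-7)) + 149 = (-239 + 72) + 149 = -167 + 149 = -18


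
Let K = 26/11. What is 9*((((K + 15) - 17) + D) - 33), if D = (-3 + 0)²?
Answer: -2340/11 ≈ -212.73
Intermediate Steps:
K = 26/11 (K = 26*(1/11) = 26/11 ≈ 2.3636)
D = 9 (D = (-3)² = 9)
9*((((K + 15) - 17) + D) - 33) = 9*((((26/11 + 15) - 17) + 9) - 33) = 9*(((191/11 - 17) + 9) - 33) = 9*((4/11 + 9) - 33) = 9*(103/11 - 33) = 9*(-260/11) = -2340/11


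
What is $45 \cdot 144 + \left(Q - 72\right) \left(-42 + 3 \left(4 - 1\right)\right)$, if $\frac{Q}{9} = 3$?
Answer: $7965$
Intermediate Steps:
$Q = 27$ ($Q = 9 \cdot 3 = 27$)
$45 \cdot 144 + \left(Q - 72\right) \left(-42 + 3 \left(4 - 1\right)\right) = 45 \cdot 144 + \left(27 - 72\right) \left(-42 + 3 \left(4 - 1\right)\right) = 6480 - 45 \left(-42 + 3 \cdot 3\right) = 6480 - 45 \left(-42 + 9\right) = 6480 - -1485 = 6480 + 1485 = 7965$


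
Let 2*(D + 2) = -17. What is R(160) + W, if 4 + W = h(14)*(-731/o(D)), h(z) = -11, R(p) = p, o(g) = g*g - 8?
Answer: 95968/409 ≈ 234.64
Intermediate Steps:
D = -21/2 (D = -2 + (½)*(-17) = -2 - 17/2 = -21/2 ≈ -10.500)
o(g) = -8 + g² (o(g) = g² - 8 = -8 + g²)
W = 30528/409 (W = -4 - (-8041)/(-8 + (-21/2)²) = -4 - (-8041)/(-8 + 441/4) = -4 - (-8041)/409/4 = -4 - (-8041)*4/409 = -4 - 11*(-2924/409) = -4 + 32164/409 = 30528/409 ≈ 74.641)
R(160) + W = 160 + 30528/409 = 95968/409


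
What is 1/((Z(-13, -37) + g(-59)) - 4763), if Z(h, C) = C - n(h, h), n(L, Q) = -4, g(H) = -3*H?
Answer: -1/4619 ≈ -0.00021650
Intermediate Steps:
Z(h, C) = 4 + C (Z(h, C) = C - 1*(-4) = C + 4 = 4 + C)
1/((Z(-13, -37) + g(-59)) - 4763) = 1/(((4 - 37) - 3*(-59)) - 4763) = 1/((-33 + 177) - 4763) = 1/(144 - 4763) = 1/(-4619) = -1/4619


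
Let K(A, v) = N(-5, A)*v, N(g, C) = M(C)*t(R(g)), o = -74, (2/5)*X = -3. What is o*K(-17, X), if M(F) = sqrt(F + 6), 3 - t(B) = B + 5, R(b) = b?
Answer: 1665*I*sqrt(11) ≈ 5522.2*I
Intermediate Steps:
t(B) = -2 - B (t(B) = 3 - (B + 5) = 3 - (5 + B) = 3 + (-5 - B) = -2 - B)
M(F) = sqrt(6 + F)
X = -15/2 (X = (5/2)*(-3) = -15/2 ≈ -7.5000)
N(g, C) = sqrt(6 + C)*(-2 - g)
K(A, v) = 3*v*sqrt(6 + A) (K(A, v) = (sqrt(6 + A)*(-2 - 1*(-5)))*v = (sqrt(6 + A)*(-2 + 5))*v = (sqrt(6 + A)*3)*v = (3*sqrt(6 + A))*v = 3*v*sqrt(6 + A))
o*K(-17, X) = -222*(-15)*sqrt(6 - 17)/2 = -222*(-15)*sqrt(-11)/2 = -222*(-15)*I*sqrt(11)/2 = -(-1665)*I*sqrt(11) = 1665*I*sqrt(11)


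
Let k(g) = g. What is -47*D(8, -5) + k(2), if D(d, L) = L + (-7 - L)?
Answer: 331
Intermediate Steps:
D(d, L) = -7
-47*D(8, -5) + k(2) = -47*(-7) + 2 = 329 + 2 = 331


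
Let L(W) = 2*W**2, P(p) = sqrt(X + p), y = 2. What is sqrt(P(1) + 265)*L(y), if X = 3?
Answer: 8*sqrt(267) ≈ 130.72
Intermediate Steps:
P(p) = sqrt(3 + p)
sqrt(P(1) + 265)*L(y) = sqrt(sqrt(3 + 1) + 265)*(2*2**2) = sqrt(sqrt(4) + 265)*(2*4) = sqrt(2 + 265)*8 = sqrt(267)*8 = 8*sqrt(267)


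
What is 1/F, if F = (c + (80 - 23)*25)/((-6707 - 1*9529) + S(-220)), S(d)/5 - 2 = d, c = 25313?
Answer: -8663/13369 ≈ -0.64799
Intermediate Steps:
S(d) = 10 + 5*d
F = -13369/8663 (F = (25313 + (80 - 23)*25)/((-6707 - 1*9529) + (10 + 5*(-220))) = (25313 + 57*25)/((-6707 - 9529) + (10 - 1100)) = (25313 + 1425)/(-16236 - 1090) = 26738/(-17326) = 26738*(-1/17326) = -13369/8663 ≈ -1.5432)
1/F = 1/(-13369/8663) = -8663/13369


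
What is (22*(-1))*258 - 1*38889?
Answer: -44565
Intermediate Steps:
(22*(-1))*258 - 1*38889 = -22*258 - 38889 = -5676 - 38889 = -44565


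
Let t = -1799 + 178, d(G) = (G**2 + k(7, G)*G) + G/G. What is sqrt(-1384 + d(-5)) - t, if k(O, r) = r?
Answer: 1621 + I*sqrt(1333) ≈ 1621.0 + 36.51*I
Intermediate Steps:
d(G) = 1 + 2*G**2 (d(G) = (G**2 + G*G) + G/G = (G**2 + G**2) + 1 = 2*G**2 + 1 = 1 + 2*G**2)
t = -1621
sqrt(-1384 + d(-5)) - t = sqrt(-1384 + (1 + 2*(-5)**2)) - 1*(-1621) = sqrt(-1384 + (1 + 2*25)) + 1621 = sqrt(-1384 + (1 + 50)) + 1621 = sqrt(-1384 + 51) + 1621 = sqrt(-1333) + 1621 = I*sqrt(1333) + 1621 = 1621 + I*sqrt(1333)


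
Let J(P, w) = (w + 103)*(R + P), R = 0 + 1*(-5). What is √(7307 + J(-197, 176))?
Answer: I*√49051 ≈ 221.47*I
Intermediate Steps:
R = -5 (R = 0 - 5 = -5)
J(P, w) = (-5 + P)*(103 + w) (J(P, w) = (w + 103)*(-5 + P) = (103 + w)*(-5 + P) = (-5 + P)*(103 + w))
√(7307 + J(-197, 176)) = √(7307 + (-515 - 5*176 + 103*(-197) - 197*176)) = √(7307 + (-515 - 880 - 20291 - 34672)) = √(7307 - 56358) = √(-49051) = I*√49051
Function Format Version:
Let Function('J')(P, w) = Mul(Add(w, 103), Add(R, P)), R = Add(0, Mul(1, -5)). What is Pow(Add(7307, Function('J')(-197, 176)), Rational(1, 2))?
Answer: Mul(I, Pow(49051, Rational(1, 2))) ≈ Mul(221.47, I)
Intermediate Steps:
R = -5 (R = Add(0, -5) = -5)
Function('J')(P, w) = Mul(Add(-5, P), Add(103, w)) (Function('J')(P, w) = Mul(Add(w, 103), Add(-5, P)) = Mul(Add(103, w), Add(-5, P)) = Mul(Add(-5, P), Add(103, w)))
Pow(Add(7307, Function('J')(-197, 176)), Rational(1, 2)) = Pow(Add(7307, Add(-515, Mul(-5, 176), Mul(103, -197), Mul(-197, 176))), Rational(1, 2)) = Pow(Add(7307, Add(-515, -880, -20291, -34672)), Rational(1, 2)) = Pow(Add(7307, -56358), Rational(1, 2)) = Pow(-49051, Rational(1, 2)) = Mul(I, Pow(49051, Rational(1, 2)))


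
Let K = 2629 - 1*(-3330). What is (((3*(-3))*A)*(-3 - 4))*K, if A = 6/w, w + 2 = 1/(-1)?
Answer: -750834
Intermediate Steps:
w = -3 (w = -2 + 1/(-1) = -2 - 1 = -3)
A = -2 (A = 6/(-3) = 6*(-⅓) = -2)
K = 5959 (K = 2629 + 3330 = 5959)
(((3*(-3))*A)*(-3 - 4))*K = (((3*(-3))*(-2))*(-3 - 4))*5959 = (-9*(-2)*(-7))*5959 = (18*(-7))*5959 = -126*5959 = -750834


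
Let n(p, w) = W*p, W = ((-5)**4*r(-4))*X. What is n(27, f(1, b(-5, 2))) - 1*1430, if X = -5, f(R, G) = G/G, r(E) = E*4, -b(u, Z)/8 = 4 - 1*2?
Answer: 1348570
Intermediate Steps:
b(u, Z) = -16 (b(u, Z) = -8*(4 - 1*2) = -8*(4 - 2) = -8*2 = -16)
r(E) = 4*E
f(R, G) = 1
W = 50000 (W = ((-5)**4*(4*(-4)))*(-5) = (625*(-16))*(-5) = -10000*(-5) = 50000)
n(p, w) = 50000*p
n(27, f(1, b(-5, 2))) - 1*1430 = 50000*27 - 1*1430 = 1350000 - 1430 = 1348570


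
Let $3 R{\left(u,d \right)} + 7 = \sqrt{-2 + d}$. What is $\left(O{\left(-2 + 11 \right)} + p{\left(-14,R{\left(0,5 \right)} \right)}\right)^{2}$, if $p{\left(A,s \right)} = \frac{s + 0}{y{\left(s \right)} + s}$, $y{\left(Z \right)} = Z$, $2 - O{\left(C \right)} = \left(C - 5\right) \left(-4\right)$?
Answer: $\frac{1369}{4} \approx 342.25$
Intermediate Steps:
$R{\left(u,d \right)} = - \frac{7}{3} + \frac{\sqrt{-2 + d}}{3}$
$O{\left(C \right)} = -18 + 4 C$ ($O{\left(C \right)} = 2 - \left(C - 5\right) \left(-4\right) = 2 - \left(-5 + C\right) \left(-4\right) = 2 - \left(20 - 4 C\right) = 2 + \left(-20 + 4 C\right) = -18 + 4 C$)
$p{\left(A,s \right)} = \frac{1}{2}$ ($p{\left(A,s \right)} = \frac{s + 0}{s + s} = \frac{s}{2 s} = s \frac{1}{2 s} = \frac{1}{2}$)
$\left(O{\left(-2 + 11 \right)} + p{\left(-14,R{\left(0,5 \right)} \right)}\right)^{2} = \left(\left(-18 + 4 \left(-2 + 11\right)\right) + \frac{1}{2}\right)^{2} = \left(\left(-18 + 4 \cdot 9\right) + \frac{1}{2}\right)^{2} = \left(\left(-18 + 36\right) + \frac{1}{2}\right)^{2} = \left(18 + \frac{1}{2}\right)^{2} = \left(\frac{37}{2}\right)^{2} = \frac{1369}{4}$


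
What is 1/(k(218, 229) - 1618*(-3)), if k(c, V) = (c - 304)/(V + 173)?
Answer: 201/975611 ≈ 0.00020602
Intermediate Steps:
k(c, V) = (-304 + c)/(173 + V)
1/(k(218, 229) - 1618*(-3)) = 1/((-304 + 218)/(173 + 229) - 1618*(-3)) = 1/(-86/402 - 1*(-4854)) = 1/((1/402)*(-86) + 4854) = 1/(-43/201 + 4854) = 1/(975611/201) = 201/975611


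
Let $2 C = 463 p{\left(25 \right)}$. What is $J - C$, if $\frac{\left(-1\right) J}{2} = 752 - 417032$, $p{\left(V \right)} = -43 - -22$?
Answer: $\frac{1674843}{2} \approx 8.3742 \cdot 10^{5}$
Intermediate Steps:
$p{\left(V \right)} = -21$ ($p{\left(V \right)} = -43 + 22 = -21$)
$J = 832560$ ($J = - 2 \left(752 - 417032\right) = \left(-2\right) \left(-416280\right) = 832560$)
$C = - \frac{9723}{2}$ ($C = \frac{463 \left(-21\right)}{2} = \frac{1}{2} \left(-9723\right) = - \frac{9723}{2} \approx -4861.5$)
$J - C = 832560 - - \frac{9723}{2} = 832560 + \frac{9723}{2} = \frac{1674843}{2}$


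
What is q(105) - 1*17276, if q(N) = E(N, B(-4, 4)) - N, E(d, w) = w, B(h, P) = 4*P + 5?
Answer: -17360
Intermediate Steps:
B(h, P) = 5 + 4*P
q(N) = 21 - N (q(N) = (5 + 4*4) - N = (5 + 16) - N = 21 - N)
q(105) - 1*17276 = (21 - 1*105) - 1*17276 = (21 - 105) - 17276 = -84 - 17276 = -17360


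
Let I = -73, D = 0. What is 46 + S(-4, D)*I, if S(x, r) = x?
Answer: 338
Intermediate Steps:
46 + S(-4, D)*I = 46 - 4*(-73) = 46 + 292 = 338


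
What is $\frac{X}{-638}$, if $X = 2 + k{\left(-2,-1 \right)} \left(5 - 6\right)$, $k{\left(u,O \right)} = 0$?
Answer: $- \frac{1}{319} \approx -0.0031348$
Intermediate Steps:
$X = 2$ ($X = 2 + 0 \left(5 - 6\right) = 2 + 0 \left(-1\right) = 2 + 0 = 2$)
$\frac{X}{-638} = \frac{2}{-638} = 2 \left(- \frac{1}{638}\right) = - \frac{1}{319}$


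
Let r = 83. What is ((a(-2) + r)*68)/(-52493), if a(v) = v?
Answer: -5508/52493 ≈ -0.10493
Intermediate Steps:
((a(-2) + r)*68)/(-52493) = ((-2 + 83)*68)/(-52493) = (81*68)*(-1/52493) = 5508*(-1/52493) = -5508/52493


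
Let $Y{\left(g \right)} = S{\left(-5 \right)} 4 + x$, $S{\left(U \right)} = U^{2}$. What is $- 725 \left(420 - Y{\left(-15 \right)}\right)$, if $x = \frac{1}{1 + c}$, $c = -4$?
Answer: $- \frac{696725}{3} \approx -2.3224 \cdot 10^{5}$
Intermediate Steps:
$x = - \frac{1}{3}$ ($x = \frac{1}{1 - 4} = \frac{1}{-3} = - \frac{1}{3} \approx -0.33333$)
$Y{\left(g \right)} = \frac{299}{3}$ ($Y{\left(g \right)} = \left(-5\right)^{2} \cdot 4 - \frac{1}{3} = 25 \cdot 4 - \frac{1}{3} = 100 - \frac{1}{3} = \frac{299}{3}$)
$- 725 \left(420 - Y{\left(-15 \right)}\right) = - 725 \left(420 - \frac{299}{3}\right) = \left(-725\right) \frac{961}{3} = - \frac{696725}{3}$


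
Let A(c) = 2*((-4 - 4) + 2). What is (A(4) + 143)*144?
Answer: 18864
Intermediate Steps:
A(c) = -12 (A(c) = 2*(-8 + 2) = 2*(-6) = -12)
(A(4) + 143)*144 = (-12 + 143)*144 = 131*144 = 18864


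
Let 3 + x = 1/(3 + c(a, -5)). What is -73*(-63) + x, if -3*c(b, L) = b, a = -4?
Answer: 59751/13 ≈ 4596.2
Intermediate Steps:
c(b, L) = -b/3
x = -36/13 (x = -3 + 1/(3 - ⅓*(-4)) = -3 + 1/(3 + 4/3) = -3 + 1/(13/3) = -3 + 3/13 = -36/13 ≈ -2.7692)
-73*(-63) + x = -73*(-63) - 36/13 = 4599 - 36/13 = 59751/13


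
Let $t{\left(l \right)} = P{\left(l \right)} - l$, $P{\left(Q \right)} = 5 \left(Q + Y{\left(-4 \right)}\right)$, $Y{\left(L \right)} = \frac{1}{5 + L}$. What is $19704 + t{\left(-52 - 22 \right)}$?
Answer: $19413$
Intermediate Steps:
$P{\left(Q \right)} = 5 + 5 Q$ ($P{\left(Q \right)} = 5 \left(Q + \frac{1}{5 - 4}\right) = 5 \left(Q + 1^{-1}\right) = 5 \left(Q + 1\right) = 5 \left(1 + Q\right) = 5 + 5 Q$)
$t{\left(l \right)} = 5 + 4 l$ ($t{\left(l \right)} = \left(5 + 5 l\right) - l = 5 + 4 l$)
$19704 + t{\left(-52 - 22 \right)} = 19704 + \left(5 + 4 \left(-52 - 22\right)\right) = 19704 + \left(5 + 4 \left(-74\right)\right) = 19704 + \left(5 - 296\right) = 19704 - 291 = 19413$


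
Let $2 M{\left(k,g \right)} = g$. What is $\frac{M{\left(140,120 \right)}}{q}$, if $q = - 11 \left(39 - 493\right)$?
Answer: $\frac{30}{2497} \approx 0.012014$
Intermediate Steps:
$M{\left(k,g \right)} = \frac{g}{2}$
$q = 4994$ ($q = \left(-11\right) \left(-454\right) = 4994$)
$\frac{M{\left(140,120 \right)}}{q} = \frac{\frac{1}{2} \cdot 120}{4994} = 60 \cdot \frac{1}{4994} = \frac{30}{2497}$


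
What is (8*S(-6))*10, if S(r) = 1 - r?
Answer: 560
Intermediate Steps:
(8*S(-6))*10 = (8*(1 - 1*(-6)))*10 = (8*(1 + 6))*10 = (8*7)*10 = 56*10 = 560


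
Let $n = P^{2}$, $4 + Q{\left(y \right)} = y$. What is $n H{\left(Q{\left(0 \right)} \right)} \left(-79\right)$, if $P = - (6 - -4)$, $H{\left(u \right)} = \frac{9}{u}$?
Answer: $17775$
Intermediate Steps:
$Q{\left(y \right)} = -4 + y$
$P = -10$ ($P = - (6 + 4) = \left(-1\right) 10 = -10$)
$n = 100$ ($n = \left(-10\right)^{2} = 100$)
$n H{\left(Q{\left(0 \right)} \right)} \left(-79\right) = 100 \frac{9}{-4 + 0} \left(-79\right) = 100 \frac{9}{-4} \left(-79\right) = 100 \cdot 9 \left(- \frac{1}{4}\right) \left(-79\right) = 100 \left(- \frac{9}{4}\right) \left(-79\right) = \left(-225\right) \left(-79\right) = 17775$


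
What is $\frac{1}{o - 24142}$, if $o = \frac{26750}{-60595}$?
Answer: $- \frac{12119}{292582248} \approx -4.1421 \cdot 10^{-5}$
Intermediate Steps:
$o = - \frac{5350}{12119}$ ($o = 26750 \left(- \frac{1}{60595}\right) = - \frac{5350}{12119} \approx -0.44146$)
$\frac{1}{o - 24142} = \frac{1}{- \frac{5350}{12119} - 24142} = \frac{1}{- \frac{292582248}{12119}} = - \frac{12119}{292582248}$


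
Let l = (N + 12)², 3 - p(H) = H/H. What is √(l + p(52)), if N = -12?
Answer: √2 ≈ 1.4142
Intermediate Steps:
p(H) = 2 (p(H) = 3 - H/H = 3 - 1*1 = 3 - 1 = 2)
l = 0 (l = (-12 + 12)² = 0² = 0)
√(l + p(52)) = √(0 + 2) = √2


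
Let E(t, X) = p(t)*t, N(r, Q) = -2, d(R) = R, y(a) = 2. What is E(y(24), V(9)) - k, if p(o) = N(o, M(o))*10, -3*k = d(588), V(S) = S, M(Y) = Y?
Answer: 156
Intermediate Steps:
k = -196 (k = -⅓*588 = -196)
p(o) = -20 (p(o) = -2*10 = -20)
E(t, X) = -20*t
E(y(24), V(9)) - k = -20*2 - 1*(-196) = -40 + 196 = 156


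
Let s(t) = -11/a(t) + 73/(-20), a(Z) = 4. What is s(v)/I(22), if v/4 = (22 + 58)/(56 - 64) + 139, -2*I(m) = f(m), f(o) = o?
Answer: 32/55 ≈ 0.58182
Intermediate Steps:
I(m) = -m/2
v = 516 (v = 4*((22 + 58)/(56 - 64) + 139) = 4*(80/(-8) + 139) = 4*(80*(-⅛) + 139) = 4*(-10 + 139) = 4*129 = 516)
s(t) = -32/5 (s(t) = -11/4 + 73/(-20) = -11*¼ + 73*(-1/20) = -11/4 - 73/20 = -32/5)
s(v)/I(22) = -32/(5*((-½*22))) = -32/5/(-11) = -32/5*(-1/11) = 32/55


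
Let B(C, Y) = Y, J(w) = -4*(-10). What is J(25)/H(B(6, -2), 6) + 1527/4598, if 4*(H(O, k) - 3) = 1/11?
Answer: 436609/32186 ≈ 13.565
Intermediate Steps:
J(w) = 40
H(O, k) = 133/44 (H(O, k) = 3 + (1/4)/11 = 3 + (1/4)*(1/11) = 3 + 1/44 = 133/44)
J(25)/H(B(6, -2), 6) + 1527/4598 = 40/(133/44) + 1527/4598 = 40*(44/133) + 1527*(1/4598) = 1760/133 + 1527/4598 = 436609/32186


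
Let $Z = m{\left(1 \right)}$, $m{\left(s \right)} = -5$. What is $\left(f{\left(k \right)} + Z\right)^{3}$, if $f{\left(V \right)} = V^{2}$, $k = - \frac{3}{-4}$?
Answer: $- \frac{357911}{4096} \approx -87.381$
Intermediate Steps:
$k = \frac{3}{4}$ ($k = \left(-3\right) \left(- \frac{1}{4}\right) = \frac{3}{4} \approx 0.75$)
$Z = -5$
$\left(f{\left(k \right)} + Z\right)^{3} = \left(\left(\frac{3}{4}\right)^{2} - 5\right)^{3} = \left(\frac{9}{16} - 5\right)^{3} = \left(- \frac{71}{16}\right)^{3} = - \frac{357911}{4096}$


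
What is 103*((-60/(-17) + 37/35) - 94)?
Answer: -5479703/595 ≈ -9209.6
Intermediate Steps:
103*((-60/(-17) + 37/35) - 94) = 103*((-60*(-1/17) + 37*(1/35)) - 94) = 103*((60/17 + 37/35) - 94) = 103*(2729/595 - 94) = 103*(-53201/595) = -5479703/595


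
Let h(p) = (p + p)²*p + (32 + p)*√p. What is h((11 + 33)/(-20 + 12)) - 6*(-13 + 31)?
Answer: -1547/2 + 53*I*√22/4 ≈ -773.5 + 62.148*I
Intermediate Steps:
h(p) = 4*p³ + √p*(32 + p) (h(p) = (2*p)²*p + √p*(32 + p) = (4*p²)*p + √p*(32 + p) = 4*p³ + √p*(32 + p))
h((11 + 33)/(-20 + 12)) - 6*(-13 + 31) = (((11 + 33)/(-20 + 12))^(3/2) + 4*((11 + 33)/(-20 + 12))³ + 32*√((11 + 33)/(-20 + 12))) - 6*(-13 + 31) = ((44/(-8))^(3/2) + 4*(44/(-8))³ + 32*√(44/(-8))) - 6*18 = ((44*(-⅛))^(3/2) + 4*(44*(-⅛))³ + 32*√(44*(-⅛))) - 1*108 = ((-11/2)^(3/2) + 4*(-11/2)³ + 32*√(-11/2)) - 108 = (-11*I*√22/4 + 4*(-1331/8) + 32*(I*√22/2)) - 108 = (-11*I*√22/4 - 1331/2 + 16*I*√22) - 108 = (-1331/2 + 53*I*√22/4) - 108 = -1547/2 + 53*I*√22/4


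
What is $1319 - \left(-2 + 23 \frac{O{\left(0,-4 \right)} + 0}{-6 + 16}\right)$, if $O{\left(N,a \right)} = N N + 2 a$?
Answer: $\frac{6697}{5} \approx 1339.4$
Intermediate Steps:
$O{\left(N,a \right)} = N^{2} + 2 a$
$1319 - \left(-2 + 23 \frac{O{\left(0,-4 \right)} + 0}{-6 + 16}\right) = 1319 - \left(-2 + 23 \frac{\left(0^{2} + 2 \left(-4\right)\right) + 0}{-6 + 16}\right) = 1319 - \left(-2 + 23 \frac{\left(0 - 8\right) + 0}{10}\right) = 1319 - \left(-2 + 23 \left(-8 + 0\right) \frac{1}{10}\right) = 1319 - \left(-2 + 23 \left(\left(-8\right) \frac{1}{10}\right)\right) = 1319 + \left(\left(-23\right) \left(- \frac{4}{5}\right) + 2\right) = 1319 + \left(\frac{92}{5} + 2\right) = 1319 + \frac{102}{5} = \frac{6697}{5}$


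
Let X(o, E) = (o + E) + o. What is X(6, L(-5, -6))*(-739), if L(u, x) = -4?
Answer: -5912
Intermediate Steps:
X(o, E) = E + 2*o (X(o, E) = (E + o) + o = E + 2*o)
X(6, L(-5, -6))*(-739) = (-4 + 2*6)*(-739) = (-4 + 12)*(-739) = 8*(-739) = -5912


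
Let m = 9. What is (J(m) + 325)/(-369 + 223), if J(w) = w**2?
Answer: -203/73 ≈ -2.7808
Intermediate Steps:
(J(m) + 325)/(-369 + 223) = (9**2 + 325)/(-369 + 223) = (81 + 325)/(-146) = 406*(-1/146) = -203/73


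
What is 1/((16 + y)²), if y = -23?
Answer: 1/49 ≈ 0.020408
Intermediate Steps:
1/((16 + y)²) = 1/((16 - 23)²) = 1/((-7)²) = 1/49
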